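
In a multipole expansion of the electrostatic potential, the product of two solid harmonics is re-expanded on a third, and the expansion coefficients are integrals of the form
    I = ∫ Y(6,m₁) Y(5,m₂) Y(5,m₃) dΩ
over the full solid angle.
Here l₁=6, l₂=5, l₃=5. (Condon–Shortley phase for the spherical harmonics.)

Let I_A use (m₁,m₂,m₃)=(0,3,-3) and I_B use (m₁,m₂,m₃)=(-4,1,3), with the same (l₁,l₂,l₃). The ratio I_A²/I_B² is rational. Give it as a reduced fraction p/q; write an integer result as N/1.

Same 6,5,5: normalisation and zero-m 3j drop out of the ratio.
A: Δ: 6! 6! 4! / 17! → 1/28588560; sum: t=4:+1/55296 t=5:−1/86400 t=6:+1/2073600 = 29/4147200; 3j²(6 5 5; 0 3 -3) = Δ·Π!·Σ² = 841/145860  (sign +1)
B: Δ: 6! 6! 4! / 17! → 1/28588560; sum: t=4:+1/138240 t=5:−1/86400 t=6:+1/829440 = -13/4147200; 3j²(6 5 5; -4 1 3) = Δ·Π!·Σ² = 13/3740  (sign -1)
I_A²/I_B² = (841/145860)/(13/3740) = 841/507

841/507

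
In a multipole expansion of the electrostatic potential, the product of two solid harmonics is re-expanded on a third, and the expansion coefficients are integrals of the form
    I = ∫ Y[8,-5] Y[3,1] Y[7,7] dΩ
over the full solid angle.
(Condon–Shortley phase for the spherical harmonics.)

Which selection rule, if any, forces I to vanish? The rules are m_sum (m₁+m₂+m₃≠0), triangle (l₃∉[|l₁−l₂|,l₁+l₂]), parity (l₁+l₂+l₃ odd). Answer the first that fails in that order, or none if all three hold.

Σmᵢ = 3  ✗
l₃∈[|l₁−l₂|,l₁+l₂]=[5,11], have l₃=7
Σlᵢ = 18 ⇒ even

m_sum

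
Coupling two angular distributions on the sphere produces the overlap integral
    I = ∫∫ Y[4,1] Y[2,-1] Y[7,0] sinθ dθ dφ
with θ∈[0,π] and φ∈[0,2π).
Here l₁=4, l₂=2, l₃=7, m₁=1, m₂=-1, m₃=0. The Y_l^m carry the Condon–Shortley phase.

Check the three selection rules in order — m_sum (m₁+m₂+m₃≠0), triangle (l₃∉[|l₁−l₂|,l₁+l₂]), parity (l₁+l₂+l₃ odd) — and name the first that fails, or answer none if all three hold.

triangle

m₁+m₂+m₃ = 1 − 1 + 0 = 0  ✓
triangle: |4−2|=2 ≤ l₃=7 ≤ 4+2=6  ✗
parity: l₁+l₂+l₃ = 13 is odd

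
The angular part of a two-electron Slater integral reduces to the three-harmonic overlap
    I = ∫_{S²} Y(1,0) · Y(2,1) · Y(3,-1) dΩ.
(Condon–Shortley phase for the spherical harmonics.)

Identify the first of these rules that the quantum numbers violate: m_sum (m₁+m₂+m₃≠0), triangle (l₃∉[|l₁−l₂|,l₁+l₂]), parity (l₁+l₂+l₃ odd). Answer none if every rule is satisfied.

none

m₁+m₂+m₃ = 0 + 1 − 1 = 0  ✓
triangle: |1−2|=1 ≤ l₃=3 ≤ 1+2=3  ✓
parity: l₁+l₂+l₃ = 6 is even  ✓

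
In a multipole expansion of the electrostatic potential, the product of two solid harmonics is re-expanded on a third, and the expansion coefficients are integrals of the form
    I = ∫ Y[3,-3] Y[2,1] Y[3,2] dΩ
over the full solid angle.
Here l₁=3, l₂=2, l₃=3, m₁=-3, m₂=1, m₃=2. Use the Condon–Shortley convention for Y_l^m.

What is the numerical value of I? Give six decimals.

m-sum 0 ✓  L=8 even ✓  1≤3≤5 ✓
Π(2lᵢ+1) = 7×5×7 = 245
triangle coeff Δ(3,2,3) = 1/3780
Σ_t [0,2]: t=0:+1/24 t=1:−1/4 t=2:+1/24 = -1/6
(3j)²=4/105 [(3 2 3; 0 0 0)], sign=+1
Σ_t [2,2]: t=2:+1/48 = 1/48
(3j)²=5/84 [(3 2 3; -3 1 2)], sign=-1
⇒ 4πI² = 5/9
I = (-1)√(5/9/(4π)) = -0.21026104

-0.210261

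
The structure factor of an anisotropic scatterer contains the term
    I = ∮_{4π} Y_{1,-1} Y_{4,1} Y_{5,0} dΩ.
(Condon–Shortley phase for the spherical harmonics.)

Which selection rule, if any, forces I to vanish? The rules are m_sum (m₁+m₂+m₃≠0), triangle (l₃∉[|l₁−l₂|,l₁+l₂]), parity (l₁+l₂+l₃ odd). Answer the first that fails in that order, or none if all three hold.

none

m₁+m₂+m₃ = -1 + 1 + 0 = 0  ✓
triangle: |1−4|=3 ≤ l₃=5 ≤ 1+4=5  ✓
parity: l₁+l₂+l₃ = 10 is even  ✓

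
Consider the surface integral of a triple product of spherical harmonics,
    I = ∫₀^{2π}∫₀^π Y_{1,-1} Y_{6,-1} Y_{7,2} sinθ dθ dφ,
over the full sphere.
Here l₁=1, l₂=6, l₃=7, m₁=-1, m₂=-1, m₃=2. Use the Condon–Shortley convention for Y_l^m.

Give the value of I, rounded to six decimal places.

m-sum 0 ✓  L=14 even ✓  5≤7≤7 ✓
Π(2lᵢ+1) = 3×13×15 = 585
triangle coeff Δ(1,6,7) = 1/1365
Σ_t [0,0]: t=0:+1/518400 = 1/518400
(3j)²=7/195 [(1 6 7; 0 0 0)], sign=-1
Σ_t [0,0]: t=0:+1/1209600 = 1/1209600
(3j)²=12/455 [(1 6 7; -1 -1 2)], sign=-1
⇒ 4πI² = 36/65
I = (+1)√(36/65/(4π)) = 0.20993732

0.209937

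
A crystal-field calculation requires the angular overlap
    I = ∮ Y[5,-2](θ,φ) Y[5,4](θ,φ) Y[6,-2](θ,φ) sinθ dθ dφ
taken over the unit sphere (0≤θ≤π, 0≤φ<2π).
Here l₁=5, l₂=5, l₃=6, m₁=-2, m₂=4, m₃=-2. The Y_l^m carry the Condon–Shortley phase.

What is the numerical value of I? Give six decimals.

Checks pass: Σm=0; 16 even; l₃=6∈[0,10].
(2·5+1)(2·5+1)(2·6+1) = 1573
Δ: 4! 6! 6! / 17! → 1/28588560
sum: t=0:+1/345600 t=1:−1/13824 t=2:+1/5184 t=3:−1/13824 t=4:+1/345600 = 7/129600
3j²(5 5 6; 0 0 0) = Δ·Π!·Σ² = 80/7293  (sign +1)
sum: t=3:−1/207360 t=4:+1/103680 = 1/207360
3j²(5 5 6; -2 4 -2) = Δ·Π!·Σ² = 21/2431  (sign +1)
combine: 4πI² = 1573·80/7293·21/2431 = 560/3757
take √, sign +1: I = 0.10891018

0.108910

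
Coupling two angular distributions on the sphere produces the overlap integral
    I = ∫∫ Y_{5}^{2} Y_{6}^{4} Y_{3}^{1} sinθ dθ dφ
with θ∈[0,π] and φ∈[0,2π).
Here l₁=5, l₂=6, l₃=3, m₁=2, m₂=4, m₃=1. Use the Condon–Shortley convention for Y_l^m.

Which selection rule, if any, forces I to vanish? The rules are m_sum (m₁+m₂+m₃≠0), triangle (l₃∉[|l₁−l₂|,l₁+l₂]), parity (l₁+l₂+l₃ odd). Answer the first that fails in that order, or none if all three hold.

m_sum

azimuthal sum: 2 + 4 + 1 = 7  ✗
1 ≤ 3 ≤ 11 (triangle on l)
L = 5 + 6 + 3 = 14 (even)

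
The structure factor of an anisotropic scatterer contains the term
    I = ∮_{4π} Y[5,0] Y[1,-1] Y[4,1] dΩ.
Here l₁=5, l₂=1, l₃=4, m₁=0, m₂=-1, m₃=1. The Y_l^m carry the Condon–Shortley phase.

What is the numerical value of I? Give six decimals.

0.155288

Checks pass: Σm=0; 10 even; l₃=4∈[4,6].
(2·5+1)(2·1+1)(2·4+1) = 297
Δ: 2! 8! 0! / 11! → 1/495
sum: t=1:−1/576 = -1/576
3j²(5 1 4; 0 0 0) = Δ·Π!·Σ² = 5/99  (sign -1)
sum: t=0:+1/1440 = 1/1440
3j²(5 1 4; 0 -1 1) = Δ·Π!·Σ² = 2/99  (sign -1)
combine: 4πI² = 297·5/99·2/99 = 10/33
take √, sign +1: I = 0.15528807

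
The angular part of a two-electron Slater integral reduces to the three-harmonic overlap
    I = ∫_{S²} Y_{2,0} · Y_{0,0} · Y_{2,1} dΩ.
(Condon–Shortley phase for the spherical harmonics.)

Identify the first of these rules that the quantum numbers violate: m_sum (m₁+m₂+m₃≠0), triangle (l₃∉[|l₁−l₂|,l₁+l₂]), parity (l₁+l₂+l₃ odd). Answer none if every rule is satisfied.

Σmᵢ = 1  ✗
l₃∈[|l₁−l₂|,l₁+l₂]=[2,2], have l₃=2
Σlᵢ = 4 ⇒ even

m_sum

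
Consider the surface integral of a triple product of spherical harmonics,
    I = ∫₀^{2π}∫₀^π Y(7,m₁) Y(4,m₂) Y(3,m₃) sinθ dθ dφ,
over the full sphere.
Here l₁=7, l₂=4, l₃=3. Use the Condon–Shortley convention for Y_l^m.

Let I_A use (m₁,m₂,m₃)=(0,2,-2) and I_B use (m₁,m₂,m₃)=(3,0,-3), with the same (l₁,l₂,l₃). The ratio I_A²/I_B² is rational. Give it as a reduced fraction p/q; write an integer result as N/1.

l's match ⇒ only the (l;m) 3-j factors differ between A and B.
A: triangle coeff Δ(7,4,3) = 1/45045; Σ_t [6,6]: t=6:+1/172800 = 1/172800; (3j)²=7/2145 [(7 4 3; 0 2 -2)], sign=-1
B: triangle coeff Δ(7,4,3) = 1/45045; Σ_t [4,4]: t=4:+1/414720 = 1/414720; (3j)²=2/429 [(7 4 3; 3 0 -3)], sign=+1
I_A²/I_B² = (7/2145)/(2/429) = 7/10

7/10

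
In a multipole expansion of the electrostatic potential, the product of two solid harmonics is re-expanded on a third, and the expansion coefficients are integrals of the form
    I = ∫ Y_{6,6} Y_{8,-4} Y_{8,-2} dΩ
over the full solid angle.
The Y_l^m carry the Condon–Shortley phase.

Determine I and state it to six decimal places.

Checks pass: Σm=0; 22 even; l₃=8∈[2,14].
(2·6+1)(2·8+1)(2·8+1) = 3757
Δ: 6! 6! 10! / 23! → 1/13742520792
sum: t=0:+1/41803776000 t=1:−1/435456000 t=2:+1/39813120 t=3:−1/18662400 t=4:+1/39813120 t=5:−1/435456000 t=6:+1/41803776000 = -11/1393459200
3j²(6 8 8; 0 0 0) = Δ·Π!·Σ² = 600/96577  (sign -1)
sum: t=0:+1/8957952000 = 1/8957952000
3j²(6 8 8; 6 -4 -2) = Δ·Π!·Σ² = 1260/96577  (sign +1)
combine: 4πI² = 3757·600/96577·1260/96577 = 756000/2482597
take √, sign -1: I = -0.15566926

-0.155669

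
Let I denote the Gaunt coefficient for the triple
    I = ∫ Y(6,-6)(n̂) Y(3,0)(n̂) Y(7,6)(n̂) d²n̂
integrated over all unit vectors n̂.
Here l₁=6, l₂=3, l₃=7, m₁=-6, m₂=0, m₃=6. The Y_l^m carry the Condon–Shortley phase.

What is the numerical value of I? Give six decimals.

-0.204043

m-sum 0 ✓  L=16 even ✓  3≤7≤9 ✓
Π(2lᵢ+1) = 13×7×15 = 1365
triangle coeff Δ(6,3,7) = 1/2042040
Σ_t [0,2]: t=0:+1/207360 t=1:−1/57600 t=2:+1/207360 = -1/129600
(3j)²=168/12155 [(6 3 7; 0 0 0)], sign=+1
Σ_t [2,2]: t=2:+1/43545600 = 1/43545600
(3j)²=33/1190 [(6 3 7; -6 0 6)], sign=-1
⇒ 4πI² = 756/1445
I = (-1)√(756/1445/(4π)) = -0.20404316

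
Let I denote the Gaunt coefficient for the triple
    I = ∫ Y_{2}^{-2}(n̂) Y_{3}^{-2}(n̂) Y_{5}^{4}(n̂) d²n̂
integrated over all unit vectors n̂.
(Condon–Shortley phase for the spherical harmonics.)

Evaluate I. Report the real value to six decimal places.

m-sum 0 ✓  L=10 even ✓  1≤5≤5 ✓
Π(2lᵢ+1) = 5×7×11 = 385
triangle coeff Δ(2,3,5) = 1/2310
Σ_t [0,0]: t=0:+1/144 = 1/144
(3j)²=10/231 [(2 3 5; 0 0 0)], sign=-1
Σ_t [0,0]: t=0:+1/2880 = 1/2880
(3j)²=3/55 [(2 3 5; -2 -2 4)], sign=-1
⇒ 4πI² = 10/11
I = (+1)√(10/11/(4π)) = 0.26896683

0.268967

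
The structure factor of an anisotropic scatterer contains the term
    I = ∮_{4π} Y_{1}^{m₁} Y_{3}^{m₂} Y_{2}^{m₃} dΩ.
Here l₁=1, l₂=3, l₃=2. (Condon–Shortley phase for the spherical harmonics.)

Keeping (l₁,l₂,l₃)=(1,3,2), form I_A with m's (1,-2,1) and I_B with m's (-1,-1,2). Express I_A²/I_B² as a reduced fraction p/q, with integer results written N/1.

Same 1,3,2: normalisation and zero-m 3j drop out of the ratio.
A: Δ: 2! 0! 4! / 7! → 1/105; sum: t=0:+1/12 = 1/12; 3j²(1 3 2; 1 -2 1) = Δ·Π!·Σ² = 2/21  (sign -1)
B: Δ: 2! 0! 4! / 7! → 1/105; sum: t=2:+1/48 = 1/48; 3j²(1 3 2; -1 -1 2) = Δ·Π!·Σ² = 1/105  (sign +1)
I_A²/I_B² = (2/21)/(1/105) = 10/1

10/1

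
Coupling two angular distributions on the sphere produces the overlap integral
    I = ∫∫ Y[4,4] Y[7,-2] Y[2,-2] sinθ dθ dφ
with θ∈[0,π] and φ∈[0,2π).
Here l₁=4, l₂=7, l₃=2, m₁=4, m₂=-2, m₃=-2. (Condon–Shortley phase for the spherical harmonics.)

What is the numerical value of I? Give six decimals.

0.000000

l₃=2 ∉ [3,11] — triangle fails ⇒ I = 0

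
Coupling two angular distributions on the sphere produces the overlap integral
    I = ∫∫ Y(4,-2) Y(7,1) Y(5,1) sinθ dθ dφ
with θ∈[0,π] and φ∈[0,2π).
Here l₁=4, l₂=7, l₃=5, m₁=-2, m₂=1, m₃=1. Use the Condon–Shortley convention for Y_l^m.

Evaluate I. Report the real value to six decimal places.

Rules hold: Σm=0, L=16 even, 3≤5≤11.
N = 9·15·11 = 1485
Δ = 6!·2!·8!/17! = 1/6126120
Racah Σ t=2..4: t=2:+1/69120 t=3:−1/20736 t=4:+1/69120 = -1/51840
⇒ 3j(4 7 5; 0 0 0)² = 280/21879, sgn +1
Racah Σ t=4..6: t=4:+1/55296 t=5:−1/86400 t=6:+1/2073600 = 29/4147200
⇒ 3j(4 7 5; -2 1 1)² = 841/145860, sgn +1
4πI² = N·(3j₀)²·(3jₘ)² = 58870/537251
I = +1·√(0.109576/4π) = 0.09337991

0.093380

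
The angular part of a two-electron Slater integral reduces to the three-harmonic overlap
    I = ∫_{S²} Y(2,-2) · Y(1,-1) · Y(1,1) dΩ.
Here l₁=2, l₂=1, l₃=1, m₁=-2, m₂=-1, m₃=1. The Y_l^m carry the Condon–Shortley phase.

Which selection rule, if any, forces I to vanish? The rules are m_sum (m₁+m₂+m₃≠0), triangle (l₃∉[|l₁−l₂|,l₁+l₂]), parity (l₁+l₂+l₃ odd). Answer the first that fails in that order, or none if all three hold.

azimuthal sum: -2 − 1 + 1 = -2  ✗
1 ≤ 1 ≤ 3 (triangle on l)
L = 2 + 1 + 1 = 4 (even)

m_sum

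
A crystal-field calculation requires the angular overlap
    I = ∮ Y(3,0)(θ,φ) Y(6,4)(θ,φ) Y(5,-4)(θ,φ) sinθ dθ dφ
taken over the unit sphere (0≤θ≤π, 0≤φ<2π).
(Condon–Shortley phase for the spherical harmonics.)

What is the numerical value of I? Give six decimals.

-0.139560

Rules hold: Σm=0, L=14 even, 3≤5≤9.
N = 7·13·11 = 1001
Δ = 4!·2!·8!/15! = 1/675675
Racah Σ t=1..3: t=1:−1/8640 t=2:+1/2304 t=3:−1/8640 = 7/34560
⇒ 3j(3 6 5; 0 0 0)² = 7/429, sgn -1
Racah Σ t=2..3: t=2:+1/161280 t=3:−1/60480 = -1/96768
⇒ 3j(3 6 5; 0 4 -4)² = 15/1001, sgn +1
4πI² = N·(3j₀)²·(3jₘ)² = 35/143
I = -1·√(0.244755/4π) = -0.13956004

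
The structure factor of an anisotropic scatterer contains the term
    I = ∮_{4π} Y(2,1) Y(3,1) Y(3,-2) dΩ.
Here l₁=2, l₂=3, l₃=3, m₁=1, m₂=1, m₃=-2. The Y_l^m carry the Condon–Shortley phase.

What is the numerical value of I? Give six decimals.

Checks pass: Σm=0; 8 even; l₃=3∈[1,5].
(2·2+1)(2·3+1)(2·3+1) = 245
Δ: 2! 2! 4! / 9! → 1/3780
sum: t=0:+1/24 t=1:−1/4 t=2:+1/24 = -1/6
3j²(2 3 3; 0 0 0) = Δ·Π!·Σ² = 4/105  (sign +1)
sum: t=0:+1/48 t=1:−1/12 = -1/16
3j²(2 3 3; 1 1 -2) = Δ·Π!·Σ² = 1/28  (sign +1)
combine: 4πI² = 245·4/105·1/28 = 1/3
take √, sign +1: I = 0.16286750

0.162868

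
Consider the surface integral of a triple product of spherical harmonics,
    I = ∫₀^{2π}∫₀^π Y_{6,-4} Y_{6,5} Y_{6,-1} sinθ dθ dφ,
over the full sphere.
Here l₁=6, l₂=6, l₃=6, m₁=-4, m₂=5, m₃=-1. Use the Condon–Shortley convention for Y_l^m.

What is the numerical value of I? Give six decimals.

0.130527

Checks pass: Σm=0; 18 even; l₃=6∈[0,12].
(2·6+1)(2·6+1)(2·6+1) = 2197
Δ: 6! 6! 6! / 19! → 1/325909584
sum: t=0:+1/373248000 t=1:−1/1728000 t=2:+1/110592 t=3:−1/46656 t=4:+1/110592 t=5:−1/1728000 t=6:+1/373248000 = -7/1555200
3j²(6 6 6; 0 0 0) = Δ·Π!·Σ² = 400/46189  (sign -1)
sum: t=5:−1/10368000 t=6:+1/4147200 = 1/6912000
3j²(6 6 6; -4 5 -1) = Δ·Π!·Σ² = 189/16796  (sign -1)
combine: 4πI² = 2197·400/46189·189/16796 = 245700/1147619
take √, sign +1: I = 0.13052653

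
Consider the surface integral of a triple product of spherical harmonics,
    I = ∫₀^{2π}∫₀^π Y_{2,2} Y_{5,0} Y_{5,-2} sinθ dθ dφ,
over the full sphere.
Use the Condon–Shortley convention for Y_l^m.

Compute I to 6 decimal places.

-0.191372

m-sum 0 ✓  L=12 even ✓  3≤5≤7 ✓
Π(2lᵢ+1) = 5×11×11 = 605
triangle coeff Δ(2,5,5) = 1/38610
Σ_t [0,2]: t=0:+1/2880 t=1:−1/576 t=2:+1/2880 = -1/960
(3j)²=10/429 [(2 5 5; 0 0 0)], sign=+1
Σ_t [0,0]: t=0:+1/2880 = 1/2880
(3j)²=14/429 [(2 5 5; 2 0 -2)], sign=-1
⇒ 4πI² = 700/1521
I = (-1)√(700/1521/(4π)) = -0.19137248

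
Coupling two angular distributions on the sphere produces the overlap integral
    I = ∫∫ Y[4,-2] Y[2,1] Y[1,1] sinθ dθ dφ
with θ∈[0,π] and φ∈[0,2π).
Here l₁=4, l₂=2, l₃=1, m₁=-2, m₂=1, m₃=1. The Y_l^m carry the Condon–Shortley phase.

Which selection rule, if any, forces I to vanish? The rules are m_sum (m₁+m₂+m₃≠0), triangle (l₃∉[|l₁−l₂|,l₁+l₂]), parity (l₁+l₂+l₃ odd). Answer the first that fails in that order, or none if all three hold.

Σmᵢ = 0  ✓
l₃∈[|l₁−l₂|,l₁+l₂]=[2,6], have l₃=1  ✗
Σlᵢ = 7 ⇒ odd

triangle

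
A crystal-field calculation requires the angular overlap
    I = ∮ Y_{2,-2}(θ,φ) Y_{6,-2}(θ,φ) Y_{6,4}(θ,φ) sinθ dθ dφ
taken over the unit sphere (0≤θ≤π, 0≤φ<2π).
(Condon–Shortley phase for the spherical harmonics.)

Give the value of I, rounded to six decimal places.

Rules hold: Σm=0, L=14 even, 4≤6≤8.
N = 5·13·13 = 845
Δ = 2!·2!·10!/15! = 1/90090
Racah Σ t=0..2: t=0:+1/69120 t=1:−1/14400 t=2:+1/69120 = -7/172800
⇒ 3j(2 6 6; 0 0 0)² = 14/715, sgn -1
Racah Σ t=2..2: t=2:+1/322560 = 1/322560
⇒ 3j(2 6 6; -2 -2 4)² = 18/1001, sgn +1
4πI² = N·(3j₀)²·(3jₘ)² = 36/121
I = -1·√(0.297521/4π) = -0.15386989

-0.153870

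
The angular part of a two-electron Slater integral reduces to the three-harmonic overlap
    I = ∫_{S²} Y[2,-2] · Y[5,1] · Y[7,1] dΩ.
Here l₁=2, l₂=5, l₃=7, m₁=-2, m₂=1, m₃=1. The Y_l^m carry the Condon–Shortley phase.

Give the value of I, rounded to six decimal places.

-0.094812

Checks pass: Σm=0; 14 even; l₃=7∈[3,7].
(2·2+1)(2·5+1)(2·7+1) = 825
Δ: 0! 4! 10! / 15! → 1/15015
sum: t=0:+1/57600 = 1/57600
3j²(2 5 7; 0 0 0) = Δ·Π!·Σ² = 21/715  (sign -1)
sum: t=0:+1/414720 = 1/414720
3j²(2 5 7; -2 1 1) = Δ·Π!·Σ² = 2/429  (sign +1)
combine: 4πI² = 825·21/715·2/429 = 210/1859
take √, sign -1: I = -0.09481237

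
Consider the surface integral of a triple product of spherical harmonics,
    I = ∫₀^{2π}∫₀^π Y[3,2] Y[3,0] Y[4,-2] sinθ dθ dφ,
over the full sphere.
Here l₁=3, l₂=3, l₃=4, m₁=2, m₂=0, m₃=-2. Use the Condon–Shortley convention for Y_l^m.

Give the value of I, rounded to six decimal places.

-0.044418

Checks pass: Σm=0; 10 even; l₃=4∈[0,6].
(2·3+1)(2·3+1)(2·4+1) = 441
Δ: 2! 4! 4! / 11! → 1/34650
sum: t=0:+1/72 t=1:−1/16 t=2:+1/72 = -5/144
3j²(3 3 4; 0 0 0) = Δ·Π!·Σ² = 2/77  (sign -1)
sum: t=0:+1/72 t=1:−1/96 = 1/288
3j²(3 3 4; 2 0 -2) = Δ·Π!·Σ² = 1/462  (sign +1)
combine: 4πI² = 441·2/77·1/462 = 3/121
take √, sign -1: I = -0.04441841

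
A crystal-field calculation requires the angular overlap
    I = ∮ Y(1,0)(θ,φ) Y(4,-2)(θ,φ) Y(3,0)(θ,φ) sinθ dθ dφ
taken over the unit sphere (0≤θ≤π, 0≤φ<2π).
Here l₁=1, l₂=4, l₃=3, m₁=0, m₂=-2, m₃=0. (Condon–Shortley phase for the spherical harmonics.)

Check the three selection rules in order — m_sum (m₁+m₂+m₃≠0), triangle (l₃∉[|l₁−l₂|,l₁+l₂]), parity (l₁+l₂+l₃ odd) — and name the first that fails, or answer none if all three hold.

m_sum

azimuthal sum: 0 − 2 + 0 = -2  ✗
3 ≤ 3 ≤ 5 (triangle on l)
L = 1 + 4 + 3 = 8 (even)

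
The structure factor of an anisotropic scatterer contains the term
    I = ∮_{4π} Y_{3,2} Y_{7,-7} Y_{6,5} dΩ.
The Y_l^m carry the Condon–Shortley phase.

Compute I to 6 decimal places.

m-sum 0 ✓  L=16 even ✓  4≤6≤10 ✓
Π(2lᵢ+1) = 7×15×13 = 1365
triangle coeff Δ(3,7,6) = 1/2042040
Σ_t [1,3]: t=1:−1/207360 t=2:+1/57600 t=3:−1/207360 = 1/129600
(3j)²=168/12155 [(3 7 6; 0 0 0)], sign=+1
Σ_t [0,0]: t=0:+1/87091200 = 1/87091200
(3j)²=11/408 [(3 7 6; 2 -7 5)], sign=-1
⇒ 4πI² = 147/289
I = (-1)√(147/289/(4π)) = -0.20118927

-0.201189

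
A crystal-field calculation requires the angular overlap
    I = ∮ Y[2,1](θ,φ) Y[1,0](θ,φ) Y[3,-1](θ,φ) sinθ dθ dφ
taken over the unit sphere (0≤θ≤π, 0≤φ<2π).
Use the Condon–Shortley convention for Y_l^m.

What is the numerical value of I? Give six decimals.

Checks pass: Σm=0; 6 even; l₃=3∈[1,3].
(2·2+1)(2·1+1)(2·3+1) = 105
Δ: 0! 4! 2! / 7! → 1/105
sum: t=0:+1/4 = 1/4
3j²(2 1 3; 0 0 0) = Δ·Π!·Σ² = 3/35  (sign -1)
sum: t=0:+1/6 = 1/6
3j²(2 1 3; 1 0 -1) = Δ·Π!·Σ² = 8/105  (sign +1)
combine: 4πI² = 105·3/35·8/105 = 24/35
take √, sign -1: I = -0.23359668

-0.233597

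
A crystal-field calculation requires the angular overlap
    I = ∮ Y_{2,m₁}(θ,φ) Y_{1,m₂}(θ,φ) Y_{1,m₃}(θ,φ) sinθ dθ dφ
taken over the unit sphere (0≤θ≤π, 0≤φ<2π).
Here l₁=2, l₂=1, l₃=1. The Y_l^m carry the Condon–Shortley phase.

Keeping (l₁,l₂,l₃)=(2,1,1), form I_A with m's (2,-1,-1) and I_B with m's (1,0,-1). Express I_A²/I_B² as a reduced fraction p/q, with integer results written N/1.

Shared (l₁,l₂,l₃)=(2,1,1): N and (l;000)² cancel in I_A²/I_B².
A: Δ = 2!·2!·0!/5! = 1/30; Racah Σ t=0..0: t=0:+1/4 = 1/4; ⇒ 3j(2 1 1; 2 -1 -1)² = 1/5, sgn +1
B: Δ = 2!·2!·0!/5! = 1/30; Racah Σ t=1..1: t=1:−1/2 = -1/2; ⇒ 3j(2 1 1; 1 0 -1)² = 1/10, sgn -1
I_A²/I_B² = (1/5)/(1/10) = 2/1

2/1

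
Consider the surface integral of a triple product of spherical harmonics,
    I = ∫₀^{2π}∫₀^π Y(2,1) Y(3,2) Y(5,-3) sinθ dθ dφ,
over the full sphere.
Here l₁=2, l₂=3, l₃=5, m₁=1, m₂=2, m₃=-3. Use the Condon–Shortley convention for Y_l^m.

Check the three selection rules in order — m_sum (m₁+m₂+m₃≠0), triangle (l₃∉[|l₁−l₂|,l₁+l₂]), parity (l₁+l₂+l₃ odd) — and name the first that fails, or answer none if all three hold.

m₁+m₂+m₃ = 1 + 2 − 3 = 0  ✓
triangle: |2−3|=1 ≤ l₃=5 ≤ 2+3=5  ✓
parity: l₁+l₂+l₃ = 10 is even  ✓

none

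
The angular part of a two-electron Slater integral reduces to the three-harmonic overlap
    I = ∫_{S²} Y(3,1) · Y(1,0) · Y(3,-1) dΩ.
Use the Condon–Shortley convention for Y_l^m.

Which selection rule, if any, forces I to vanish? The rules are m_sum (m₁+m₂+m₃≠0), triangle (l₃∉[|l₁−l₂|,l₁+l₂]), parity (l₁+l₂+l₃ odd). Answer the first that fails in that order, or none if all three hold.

Σmᵢ = 0  ✓
l₃∈[|l₁−l₂|,l₁+l₂]=[2,4], have l₃=3  ✓
Σlᵢ = 7 ⇒ odd  ✗

parity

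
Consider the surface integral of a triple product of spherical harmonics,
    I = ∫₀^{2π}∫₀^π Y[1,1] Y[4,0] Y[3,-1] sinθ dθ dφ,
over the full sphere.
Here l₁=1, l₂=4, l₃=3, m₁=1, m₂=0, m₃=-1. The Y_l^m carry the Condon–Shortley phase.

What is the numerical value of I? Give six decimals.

0.150786

m-sum 0 ✓  L=8 even ✓  3≤3≤5 ✓
Π(2lᵢ+1) = 3×9×7 = 189
triangle coeff Δ(1,4,3) = 1/252
Σ_t [1,1]: t=1:−1/36 = -1/36
(3j)²=4/63 [(1 4 3; 0 0 0)], sign=+1
Σ_t [0,0]: t=0:+1/96 = 1/96
(3j)²=1/42 [(1 4 3; 1 0 -1)], sign=+1
⇒ 4πI² = 2/7
I = (+1)√(2/7/(4π)) = 0.15078601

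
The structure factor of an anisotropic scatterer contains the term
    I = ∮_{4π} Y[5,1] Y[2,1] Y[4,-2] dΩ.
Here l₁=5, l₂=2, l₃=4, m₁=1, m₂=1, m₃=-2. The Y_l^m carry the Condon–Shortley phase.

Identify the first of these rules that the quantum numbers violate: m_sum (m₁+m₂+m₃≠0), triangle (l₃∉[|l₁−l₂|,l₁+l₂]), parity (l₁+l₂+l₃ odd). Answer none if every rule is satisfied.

parity

m₁+m₂+m₃ = 1 + 1 − 2 = 0  ✓
triangle: |5−2|=3 ≤ l₃=4 ≤ 5+2=7  ✓
parity: l₁+l₂+l₃ = 11 is odd  ✗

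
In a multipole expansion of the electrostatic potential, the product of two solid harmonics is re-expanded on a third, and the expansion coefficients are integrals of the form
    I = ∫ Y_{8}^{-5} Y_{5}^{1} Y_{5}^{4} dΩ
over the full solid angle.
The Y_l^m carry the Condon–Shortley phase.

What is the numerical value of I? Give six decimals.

Checks pass: Σm=0; 18 even; l₃=5∈[3,13].
(2·8+1)(2·5+1)(2·5+1) = 2057
Δ: 8! 8! 2! / 19! → 1/37413090
sum: t=3:−1/1036800 t=4:+1/331776 t=5:−1/1036800 = 1/921600
3j²(8 5 5; 0 0 0) = Δ·Π!·Σ² = 490/46189  (sign -1)
sum: t=5:−1/29030400 t=6:+1/14515200 = 1/29030400
3j²(8 5 5; -5 1 4) = Δ·Π!·Σ² = 12/1615  (sign -1)
combine: 4πI² = 2057·490/46189·12/1615 = 12936/79781
take √, sign +1: I = 0.11359137

0.113591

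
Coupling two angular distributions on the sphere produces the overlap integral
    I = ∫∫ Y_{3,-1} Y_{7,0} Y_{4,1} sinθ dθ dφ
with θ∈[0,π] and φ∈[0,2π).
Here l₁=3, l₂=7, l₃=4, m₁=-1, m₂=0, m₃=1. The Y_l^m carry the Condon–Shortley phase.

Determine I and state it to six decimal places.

Checks pass: Σm=0; 14 even; l₃=4∈[4,10].
(2·3+1)(2·7+1)(2·4+1) = 945
Δ: 6! 0! 8! / 15! → 1/45045
sum: t=3:−1/20736 = -1/20736
3j²(3 7 4; 0 0 0) = Δ·Π!·Σ² = 35/1287  (sign -1)
sum: t=4:+1/34560 = 1/34560
3j²(3 7 4; -1 0 1) = Δ·Π!·Σ² = 7/429  (sign -1)
combine: 4πI² = 945·35/1287·7/429 = 8575/20449
take √, sign +1: I = 0.18267373

0.182674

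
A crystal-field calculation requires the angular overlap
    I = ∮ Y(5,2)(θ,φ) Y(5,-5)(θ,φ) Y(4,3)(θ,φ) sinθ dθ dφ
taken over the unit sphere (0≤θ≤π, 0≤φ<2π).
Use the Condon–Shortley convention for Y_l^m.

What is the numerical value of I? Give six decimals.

0.140629

Checks pass: Σm=0; 14 even; l₃=4∈[0,10].
(2·5+1)(2·5+1)(2·4+1) = 1089
Δ: 6! 4! 4! / 15! → 1/3153150
sum: t=1:−1/69120 t=2:+1/1728 t=3:−1/576 t=4:+1/1728 t=5:−1/69120 = -7/11520
3j²(5 5 4; 0 0 0) = Δ·Π!·Σ² = 2/143  (sign -1)
sum: t=0:+1/103680 = 1/103680
3j²(5 5 4; 2 -5 3) = Δ·Π!·Σ² = 7/429  (sign -1)
combine: 4πI² = 1089·2/143·7/429 = 42/169
take √, sign +1: I = 0.14062948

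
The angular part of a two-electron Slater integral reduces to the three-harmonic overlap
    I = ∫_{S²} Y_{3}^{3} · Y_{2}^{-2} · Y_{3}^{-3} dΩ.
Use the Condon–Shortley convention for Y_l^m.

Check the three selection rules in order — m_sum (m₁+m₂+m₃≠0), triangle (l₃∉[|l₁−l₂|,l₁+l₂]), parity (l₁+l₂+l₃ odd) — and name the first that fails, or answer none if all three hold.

azimuthal sum: 3 − 2 − 3 = -2  ✗
1 ≤ 3 ≤ 5 (triangle on l)
L = 3 + 2 + 3 = 8 (even)

m_sum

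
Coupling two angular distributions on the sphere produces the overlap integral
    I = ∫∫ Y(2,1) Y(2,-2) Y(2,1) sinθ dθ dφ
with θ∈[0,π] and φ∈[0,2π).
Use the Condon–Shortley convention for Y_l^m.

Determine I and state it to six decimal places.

m-sum 0 ✓  L=6 even ✓  0≤2≤4 ✓
Π(2lᵢ+1) = 5×5×5 = 125
triangle coeff Δ(2,2,2) = 1/630
Σ_t [0,2]: t=0:+1/8 t=1:−1/1 t=2:+1/8 = -3/4
(3j)²=2/35 [(2 2 2; 0 0 0)], sign=-1
Σ_t [0,0]: t=0:+1/4 = 1/4
(3j)²=3/35 [(2 2 2; 1 -2 1)], sign=-1
⇒ 4πI² = 30/49
I = (+1)√(30/49/(4π)) = 0.22072812

0.220728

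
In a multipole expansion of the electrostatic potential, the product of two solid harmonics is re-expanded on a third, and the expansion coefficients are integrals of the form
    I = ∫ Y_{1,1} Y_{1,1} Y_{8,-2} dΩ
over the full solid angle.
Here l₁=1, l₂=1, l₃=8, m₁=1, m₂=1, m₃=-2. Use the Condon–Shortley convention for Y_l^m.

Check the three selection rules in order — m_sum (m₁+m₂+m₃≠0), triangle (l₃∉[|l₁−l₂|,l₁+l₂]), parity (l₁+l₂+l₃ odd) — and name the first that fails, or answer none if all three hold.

azimuthal sum: 1 + 1 − 2 = 0  ✓
0 ≤ 8 ≤ 2 (triangle on l)  ✗
L = 1 + 1 + 8 = 10 (even)

triangle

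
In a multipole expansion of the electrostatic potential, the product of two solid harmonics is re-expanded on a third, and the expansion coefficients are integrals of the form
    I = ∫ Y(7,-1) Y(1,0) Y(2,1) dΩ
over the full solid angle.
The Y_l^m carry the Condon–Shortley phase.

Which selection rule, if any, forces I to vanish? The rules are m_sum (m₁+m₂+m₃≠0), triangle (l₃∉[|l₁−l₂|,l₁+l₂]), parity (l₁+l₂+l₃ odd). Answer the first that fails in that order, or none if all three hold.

triangle

azimuthal sum: -1 + 0 + 1 = 0  ✓
6 ≤ 2 ≤ 8 (triangle on l)  ✗
L = 7 + 1 + 2 = 10 (even)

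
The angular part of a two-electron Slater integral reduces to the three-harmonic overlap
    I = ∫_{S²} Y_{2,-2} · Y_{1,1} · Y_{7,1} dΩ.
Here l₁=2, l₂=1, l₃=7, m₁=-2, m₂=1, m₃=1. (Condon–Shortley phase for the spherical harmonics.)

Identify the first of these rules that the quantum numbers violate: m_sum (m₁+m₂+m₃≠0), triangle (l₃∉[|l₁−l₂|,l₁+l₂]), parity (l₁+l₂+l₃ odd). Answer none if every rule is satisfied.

azimuthal sum: -2 + 1 + 1 = 0  ✓
1 ≤ 7 ≤ 3 (triangle on l)  ✗
L = 2 + 1 + 7 = 10 (even)

triangle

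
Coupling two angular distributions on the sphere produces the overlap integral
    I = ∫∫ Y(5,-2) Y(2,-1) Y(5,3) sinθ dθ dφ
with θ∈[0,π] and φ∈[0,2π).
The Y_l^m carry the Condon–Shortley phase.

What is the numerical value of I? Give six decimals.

Checks pass: Σm=0; 12 even; l₃=5∈[3,7].
(2·5+1)(2·2+1)(2·5+1) = 605
Δ: 2! 8! 2! / 13! → 1/38610
sum: t=0:+1/2880 t=1:−1/576 t=2:+1/2880 = -1/960
3j²(5 2 5; 0 0 0) = Δ·Π!·Σ² = 10/429  (sign +1)
sum: t=0:+1/10080 t=1:−1/2880 = -1/4032
3j²(5 2 5; -2 -1 3) = Δ·Π!·Σ² = 10/429  (sign -1)
combine: 4πI² = 605·10/429·10/429 = 500/1521
take √, sign -1: I = -0.16173926

-0.161739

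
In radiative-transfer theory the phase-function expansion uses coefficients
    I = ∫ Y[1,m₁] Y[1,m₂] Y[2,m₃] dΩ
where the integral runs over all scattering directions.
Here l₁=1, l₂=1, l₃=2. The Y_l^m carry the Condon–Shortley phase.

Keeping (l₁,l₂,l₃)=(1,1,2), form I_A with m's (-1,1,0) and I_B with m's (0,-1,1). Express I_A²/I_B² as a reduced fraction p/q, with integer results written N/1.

Shared (l₁,l₂,l₃)=(1,1,2): N and (l;000)² cancel in I_A²/I_B².
A: Δ = 0!·2!·2!/5! = 1/30; Racah Σ t=0..0: t=0:+1/4 = 1/4; ⇒ 3j(1 1 2; -1 1 0)² = 1/30, sgn +1
B: Δ = 0!·2!·2!/5! = 1/30; Racah Σ t=0..0: t=0:+1/2 = 1/2; ⇒ 3j(1 1 2; 0 -1 1)² = 1/10, sgn -1
I_A²/I_B² = (1/30)/(1/10) = 1/3

1/3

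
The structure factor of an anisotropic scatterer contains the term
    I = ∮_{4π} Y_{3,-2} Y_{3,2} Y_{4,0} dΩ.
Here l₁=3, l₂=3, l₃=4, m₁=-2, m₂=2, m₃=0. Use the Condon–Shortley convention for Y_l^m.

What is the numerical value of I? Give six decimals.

-0.179515

Checks pass: Σm=0; 10 even; l₃=4∈[0,6].
(2·3+1)(2·3+1)(2·4+1) = 441
Δ: 2! 4! 4! / 11! → 1/34650
sum: t=0:+1/72 t=1:−1/16 t=2:+1/72 = -5/144
3j²(3 3 4; 0 0 0) = Δ·Π!·Σ² = 2/77  (sign -1)
sum: t=1:−1/576 t=2:+1/72 = 7/576
3j²(3 3 4; -2 2 0) = Δ·Π!·Σ² = 7/198  (sign +1)
combine: 4πI² = 441·2/77·7/198 = 49/121
take √, sign -1: I = -0.17951487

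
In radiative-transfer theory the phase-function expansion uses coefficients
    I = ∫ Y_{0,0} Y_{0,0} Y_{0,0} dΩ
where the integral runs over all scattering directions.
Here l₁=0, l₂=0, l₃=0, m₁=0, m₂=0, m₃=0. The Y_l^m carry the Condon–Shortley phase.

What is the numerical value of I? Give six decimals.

Checks pass: Σm=0; 0 even; l₃=0∈[0,0].
(2·0+1)(2·0+1)(2·0+1) = 1
Δ: 0! 0! 0! / 1! → 1/1
sum: t=0:+1/1 = 1/1
3j²(0 0 0; 0 0 0) = Δ·Π!·Σ² = 1/1  (sign +1)
(m-triple is (0,0,0) — same symbol as above.)
combine: 4πI² = 1·1·1 = 1/1
take √, sign +1: I = 0.28209479

0.282095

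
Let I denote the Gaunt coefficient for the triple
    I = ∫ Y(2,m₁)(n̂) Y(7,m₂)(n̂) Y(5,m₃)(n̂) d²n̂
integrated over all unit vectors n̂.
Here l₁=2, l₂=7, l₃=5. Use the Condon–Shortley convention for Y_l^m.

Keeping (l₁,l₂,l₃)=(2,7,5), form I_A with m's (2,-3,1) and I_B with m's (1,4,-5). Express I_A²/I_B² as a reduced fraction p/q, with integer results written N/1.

210/11

Same 2,7,5: normalisation and zero-m 3j drop out of the ratio.
A: Δ: 4! 0! 10! / 15! → 1/15015; sum: t=0:+1/414720 = 1/414720; 3j²(2 7 5; 2 -3 1) = Δ·Π!·Σ² = 2/143  (sign +1)
B: Δ: 4! 0! 10! / 15! → 1/15015; sum: t=1:−1/21772800 = -1/21772800; 3j²(2 7 5; 1 4 -5) = Δ·Π!·Σ² = 1/1365  (sign -1)
I_A²/I_B² = (2/143)/(1/1365) = 210/11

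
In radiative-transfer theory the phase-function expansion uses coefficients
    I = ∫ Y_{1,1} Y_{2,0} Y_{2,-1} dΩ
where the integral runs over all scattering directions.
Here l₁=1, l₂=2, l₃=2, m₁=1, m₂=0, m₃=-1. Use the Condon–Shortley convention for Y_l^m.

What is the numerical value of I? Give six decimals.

l₁+l₂+l₃=5 is odd: 3j(l;000)=0 ⇒ I=0

0.000000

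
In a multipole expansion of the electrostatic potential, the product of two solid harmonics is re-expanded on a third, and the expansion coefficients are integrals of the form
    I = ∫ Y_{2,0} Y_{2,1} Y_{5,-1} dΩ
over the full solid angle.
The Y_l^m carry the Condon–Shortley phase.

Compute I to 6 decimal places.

0.000000

|2−2|≤5≤2+2 violated ⇒ I = 0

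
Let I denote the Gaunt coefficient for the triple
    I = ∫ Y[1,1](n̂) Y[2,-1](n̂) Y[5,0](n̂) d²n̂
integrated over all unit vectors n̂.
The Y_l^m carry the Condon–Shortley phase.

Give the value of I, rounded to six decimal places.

triangle: need 1≤l₃≤3, have 5; I=0

0.000000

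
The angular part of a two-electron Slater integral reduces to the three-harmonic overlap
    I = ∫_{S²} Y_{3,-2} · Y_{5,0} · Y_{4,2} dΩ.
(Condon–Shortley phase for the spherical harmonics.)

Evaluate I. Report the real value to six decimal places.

Rules hold: Σm=0, L=12 even, 2≤4≤8.
N = 7·11·9 = 693
Δ = 4!·2!·6!/13! = 1/180180
Racah Σ t=1..3: t=1:−1/576 t=2:+1/144 t=3:−1/576 = 1/288
⇒ 3j(3 5 4; 0 0 0)² = 20/1001, sgn +1
Racah Σ t=3..4: t=3:−1/576 t=4:+1/2880 = -1/720
⇒ 3j(3 5 4; -2 0 2)² = 80/3003, sgn -1
4πI² = N·(3j₀)²·(3jₘ)² = 4800/13013
I = -1·√(0.368862/4π) = -0.17132746

-0.171327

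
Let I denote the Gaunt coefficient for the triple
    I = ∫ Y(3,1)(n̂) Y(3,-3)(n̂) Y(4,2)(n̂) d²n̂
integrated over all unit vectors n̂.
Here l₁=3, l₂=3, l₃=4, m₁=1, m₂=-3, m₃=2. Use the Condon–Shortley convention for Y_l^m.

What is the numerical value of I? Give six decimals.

Checks pass: Σm=0; 10 even; l₃=4∈[0,6].
(2·3+1)(2·3+1)(2·4+1) = 441
Δ: 2! 4! 4! / 11! → 1/34650
sum: t=0:+1/72 t=1:−1/16 t=2:+1/72 = -5/144
3j²(3 3 4; 0 0 0) = Δ·Π!·Σ² = 2/77  (sign -1)
sum: t=0:+1/192 = 1/192
3j²(3 3 4; 1 -3 2) = Δ·Π!·Σ² = 3/77  (sign +1)
combine: 4πI² = 441·2/77·3/77 = 54/121
take √, sign -1: I = -0.18845135

-0.188451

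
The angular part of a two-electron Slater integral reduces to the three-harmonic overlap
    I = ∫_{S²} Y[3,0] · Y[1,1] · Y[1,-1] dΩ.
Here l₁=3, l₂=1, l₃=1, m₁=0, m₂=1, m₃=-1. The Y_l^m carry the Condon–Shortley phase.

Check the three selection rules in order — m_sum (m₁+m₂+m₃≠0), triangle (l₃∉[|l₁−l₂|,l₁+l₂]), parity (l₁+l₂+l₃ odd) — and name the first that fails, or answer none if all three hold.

azimuthal sum: 0 + 1 − 1 = 0  ✓
2 ≤ 1 ≤ 4 (triangle on l)  ✗
L = 3 + 1 + 1 = 5 (odd)

triangle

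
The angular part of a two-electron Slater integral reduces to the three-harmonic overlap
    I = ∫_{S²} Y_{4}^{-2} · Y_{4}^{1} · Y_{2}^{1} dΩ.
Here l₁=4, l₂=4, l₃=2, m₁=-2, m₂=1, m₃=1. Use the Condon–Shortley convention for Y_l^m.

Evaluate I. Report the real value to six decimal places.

m-sum 0 ✓  L=10 even ✓  0≤2≤8 ✓
Π(2lᵢ+1) = 9×9×5 = 405
triangle coeff Δ(4,4,2) = 1/13860
Σ_t [2,4]: t=2:+1/192 t=3:−1/36 t=4:+1/192 = -5/288
(3j)²=20/693 [(4 4 2; 0 0 0)], sign=-1
Σ_t [4,5]: t=4:+1/96 t=5:−1/240 = 1/160
(3j)²=27/1540 [(4 4 2; -2 1 1)], sign=-1
⇒ 4πI² = 1215/5929
I = (+1)√(1215/5929/(4π)) = 0.12770047

0.127700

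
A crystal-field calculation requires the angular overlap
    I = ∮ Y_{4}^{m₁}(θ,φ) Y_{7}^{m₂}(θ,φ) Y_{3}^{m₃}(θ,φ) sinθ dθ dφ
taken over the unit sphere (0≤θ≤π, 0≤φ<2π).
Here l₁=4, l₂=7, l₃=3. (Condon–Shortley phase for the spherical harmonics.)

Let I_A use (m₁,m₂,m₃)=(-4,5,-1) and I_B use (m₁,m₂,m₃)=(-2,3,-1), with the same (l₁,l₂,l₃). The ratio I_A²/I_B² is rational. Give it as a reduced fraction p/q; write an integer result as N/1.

11/28

l's match ⇒ only the (l;m) 3-j factors differ between A and B.
A: triangle coeff Δ(4,7,3) = 1/45045; Σ_t [8,8]: t=8:+1/1935360 = 1/1935360; (3j)²=1/91 [(4 7 3; -4 5 -1)], sign=+1
B: triangle coeff Δ(4,7,3) = 1/45045; Σ_t [6,6]: t=6:+1/69120 = 1/69120; (3j)²=4/143 [(4 7 3; -2 3 -1)], sign=+1
I_A²/I_B² = (1/91)/(4/143) = 11/28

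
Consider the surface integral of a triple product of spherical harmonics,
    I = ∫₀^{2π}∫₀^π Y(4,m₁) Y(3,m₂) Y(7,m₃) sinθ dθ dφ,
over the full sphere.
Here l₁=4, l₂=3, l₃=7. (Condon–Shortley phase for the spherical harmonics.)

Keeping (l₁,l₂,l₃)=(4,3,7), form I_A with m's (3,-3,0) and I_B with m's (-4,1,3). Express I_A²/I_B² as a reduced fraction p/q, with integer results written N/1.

l's match ⇒ only the (l;m) 3-j factors differ between A and B.
A: triangle coeff Δ(4,3,7) = 1/45045; Σ_t [0,0]: t=0:+1/3628800 = 1/3628800; (3j)²=1/6435 [(4 3 7; 3 -3 0)], sign=-1
B: triangle coeff Δ(4,3,7) = 1/45045; Σ_t [0,0]: t=0:+1/1935360 = 1/1935360; (3j)²=1/1001 [(4 3 7; -4 1 3)], sign=+1
I_A²/I_B² = (1/6435)/(1/1001) = 7/45

7/45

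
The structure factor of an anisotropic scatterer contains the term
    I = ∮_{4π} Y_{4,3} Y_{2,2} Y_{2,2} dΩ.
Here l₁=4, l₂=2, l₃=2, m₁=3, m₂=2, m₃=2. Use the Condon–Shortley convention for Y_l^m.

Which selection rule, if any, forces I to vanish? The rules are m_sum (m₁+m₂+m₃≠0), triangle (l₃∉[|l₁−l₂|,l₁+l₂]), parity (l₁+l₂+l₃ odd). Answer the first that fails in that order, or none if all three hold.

azimuthal sum: 3 + 2 + 2 = 7  ✗
2 ≤ 2 ≤ 6 (triangle on l)
L = 4 + 2 + 2 = 8 (even)

m_sum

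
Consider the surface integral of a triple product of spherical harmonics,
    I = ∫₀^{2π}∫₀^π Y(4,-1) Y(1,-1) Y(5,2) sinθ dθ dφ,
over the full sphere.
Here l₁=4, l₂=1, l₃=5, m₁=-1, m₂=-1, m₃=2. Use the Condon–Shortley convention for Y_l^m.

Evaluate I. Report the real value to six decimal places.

0.225034

Checks pass: Σm=0; 10 even; l₃=5∈[3,5].
(2·4+1)(2·1+1)(2·5+1) = 297
Δ: 0! 8! 2! / 11! → 1/495
sum: t=0:+1/576 = 1/576
3j²(4 1 5; 0 0 0) = Δ·Π!·Σ² = 5/99  (sign -1)
sum: t=0:+1/1440 = 1/1440
3j²(4 1 5; -1 -1 2) = Δ·Π!·Σ² = 7/165  (sign -1)
combine: 4πI² = 297·5/99·7/165 = 7/11
take √, sign +1: I = 0.22503380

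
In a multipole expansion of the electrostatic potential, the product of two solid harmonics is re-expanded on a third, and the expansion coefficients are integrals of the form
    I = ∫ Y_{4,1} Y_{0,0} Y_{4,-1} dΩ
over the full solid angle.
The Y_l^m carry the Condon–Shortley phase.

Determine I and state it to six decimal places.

-0.282095

Checks pass: Σm=0; 8 even; l₃=4∈[4,4].
(2·4+1)(2·0+1)(2·4+1) = 81
Δ: 0! 8! 0! / 9! → 1/9
sum: t=0:+1/576 = 1/576
3j²(4 0 4; 0 0 0) = Δ·Π!·Σ² = 1/9  (sign +1)
sum: t=0:+1/720 = 1/720
3j²(4 0 4; 1 0 -1) = Δ·Π!·Σ² = 1/9  (sign -1)
combine: 4πI² = 81·1/9·1/9 = 1/1
take √, sign -1: I = -0.28209479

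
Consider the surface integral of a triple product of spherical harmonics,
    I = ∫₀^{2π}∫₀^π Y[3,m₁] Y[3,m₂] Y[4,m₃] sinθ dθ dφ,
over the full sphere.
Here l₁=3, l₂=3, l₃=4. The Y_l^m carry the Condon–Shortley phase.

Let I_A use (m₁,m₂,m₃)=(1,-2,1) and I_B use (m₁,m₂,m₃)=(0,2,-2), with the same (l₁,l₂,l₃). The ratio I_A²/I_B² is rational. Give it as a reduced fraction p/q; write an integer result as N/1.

Shared (l₁,l₂,l₃)=(3,3,4): N and (l;000)² cancel in I_A²/I_B².
A: Δ = 2!·4!·4!/11! = 1/34650; Racah Σ t=0..1: t=0:+1/48 t=1:−1/144 = 1/72; ⇒ 3j(3 3 4; 1 -2 1)² = 16/693, sgn -1
B: Δ = 2!·4!·4!/11! = 1/34650; Racah Σ t=1..2: t=1:−1/96 t=2:+1/72 = 1/288; ⇒ 3j(3 3 4; 0 2 -2)² = 1/462, sgn +1
I_A²/I_B² = (16/693)/(1/462) = 32/3

32/3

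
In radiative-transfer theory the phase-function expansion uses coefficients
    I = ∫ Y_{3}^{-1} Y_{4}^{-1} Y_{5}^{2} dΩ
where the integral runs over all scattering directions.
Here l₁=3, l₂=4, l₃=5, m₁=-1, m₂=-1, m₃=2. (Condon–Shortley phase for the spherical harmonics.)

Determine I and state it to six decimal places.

m-sum 0 ✓  L=12 even ✓  1≤5≤7 ✓
Π(2lᵢ+1) = 7×9×11 = 693
triangle coeff Δ(3,4,5) = 1/180180
Σ_t [0,2]: t=0:+1/576 t=1:−1/144 t=2:+1/576 = -1/288
(3j)²=20/1001 [(3 4 5; 0 0 0)], sign=+1
Σ_t [0,2]: t=0:+1/1728 t=1:−1/288 t=2:+1/960 = -1/540
(3j)²=128/6435 [(3 4 5; -1 -1 2)], sign=+1
⇒ 4πI² = 512/1859
I = (+1)√(512/1859/(4π)) = 0.14804384

0.148044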